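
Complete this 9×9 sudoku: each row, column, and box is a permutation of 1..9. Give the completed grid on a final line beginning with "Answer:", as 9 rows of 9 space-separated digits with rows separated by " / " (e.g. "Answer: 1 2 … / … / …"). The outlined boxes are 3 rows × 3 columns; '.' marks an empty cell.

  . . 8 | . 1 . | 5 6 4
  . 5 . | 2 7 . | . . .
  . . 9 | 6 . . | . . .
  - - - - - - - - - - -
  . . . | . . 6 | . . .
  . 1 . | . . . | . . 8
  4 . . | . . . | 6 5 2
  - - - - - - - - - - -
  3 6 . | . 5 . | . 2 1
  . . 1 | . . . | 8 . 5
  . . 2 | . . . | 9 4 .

Step 1. [r7c7∈{7}] r7c7's peers cover all but 7 ⇒ r7c7=7.
Step 2. [r8c8∈{3}] r8c8 is down to just 3, so r8c8=3.
Step 3. [r3c7∈{1,2,3}] across col 7, 2 lands solely at r3c7. So r3c7=2.
Step 4. [r7c3∈{4}] nothing but 4 survives at r7c3 ⇒ r7c3=4.
Step 5. [r2c6∈{3,4,8,9}] row 2 places 4 nowhere but r2c6. So r2c6=4.
Step 6. [r9c1∈{5,7,8}] r9c1 is the only open cell in row 9 admitting 5. So r9c1=5.
Step 7. [r4c1∈{2,7,8,9}] across col 1, 8 lands solely at r4c1 ⇒ r4c1=8.
Step 8. [r9c2∈{7,8}] in col 2, 8 fits only at r9c2, so r9c2=8.
Step 9. [r8c5∈{2,4,6,9}] 6 has one home in row 8: r8c5, so r8c5=6.
Step 10. [r9c5∈{3}] only 3 remains possible at r9c5 ⇒ r9c5=3.
Step 11. [r8c4∈{4,7,9}] 4 has one home in row 8: r8c4. So r8c4=4.
Step 12. [r2c8∈{1,8,9}] 8 has one home in row 2: r2c8 ⇒ r2c8=8.
Step 13. [r3c6∈{3,5,8}] 5 has one home in row 3: r3c6, so r3c6=5.
Step 14. [r8c6∈{2,7,9}] across row 8, 2 lands solely at r8c6. So r8c6=2.
Step 15. [r3c2∈{3,4,7}] in row 3, 4 fits only at r3c2. So r3c2=4.
Step 16. [r3c9∈{3,7}] r3c9 is the only open cell in row 3 admitting 3. So r3c9=3.
Step 17. [r4c9∈{7,9}] 7 has one home in col 9: r4c9, so r4c9=7.
Step 18. [r5c8∈{9}] r5c8 is down to just 9 ⇒ r5c8=9.
Step 19. [r2c3∈{3,6}] r2c3 is the only open cell in row 2 admitting 3 ⇒ r2c3=3.
Step 20. [r6c3∈{7}] r6c3's peers cover all but 7 ⇒ r6c3=7.
Step 21. [r2c7∈{1}] r2c7 has the single candidate 1 ⇒ r2c7=1.
Step 22. [r4c3∈{5}] r4c3's peers cover all but 5 ⇒ r4c3=5.
Step 23. [r8c1∈{7,9}] r8c1 is the only open cell in col 1 admitting 9, so r8c1=9.
Step 24. [r5c4∈{3,5,7}] row 5 places 5 nowhere but r5c4 ⇒ r5c4=5.
Step 25. [r9c4∈{1,7}] r9c4 is the only open cell in col 4 admitting 7 ⇒ r9c4=7.
Step 26. [r4c8∈{1}] r4c8 is down to just 1. So r4c8=1.
Step 27. [r6c4∈{1,3,8,9}] col 4 places 1 nowhere but r6c4. So r6c4=1.
Step 28. [r7c4∈{8,9}] col 4 places 8 nowhere but r7c4 ⇒ r7c4=8.
Step 29. [r6c6∈{3,8,9}] 8 has one home in col 6: r6c6 ⇒ r6c6=8.
Step 30. [r6c5∈{9}] r6c5 is down to just 9. So r6c5=9.
Step 31. [r4c4∈{3}] only 3 remains possible at r4c4 ⇒ r4c4=3.
Step 32. [r4c7∈{4}] r4c7 has the single candidate 4. So r4c7=4.
Step 33. [r4c5∈{2}] r4c5's peers cover all but 2. So r4c5=2.
Step 34. [r5c1∈{2,6}] across row 5, 2 lands solely at r5c1 ⇒ r5c1=2.
Step 35. [r1c1∈{7}] nothing but 7 survives at r1c1 ⇒ r1c1=7.
Step 36. [r7c6∈{9}] nothing but 9 survives at r7c6 ⇒ r7c6=9.
Step 37. [r9c6∈{1}] nothing but 1 survives at r9c6. So r9c6=1.
Step 38. [r2c1∈{6}] nothing but 6 survives at r2c1. So r2c1=6.
Step 39. [r4c2∈{9}] nothing but 9 survives at r4c2, so r4c2=9.
Step 40. [r6c2∈{3}] r6c2 is down to just 3, so r6c2=3.
Step 41. [r2c9∈{9}] r2c9 has the single candidate 9 ⇒ r2c9=9.
Step 42. [r8c2∈{7}] only 7 remains possible at r8c2, so r8c2=7.
Step 43. [r9c9∈{6}] only 6 remains possible at r9c9, so r9c9=6.
Step 44. [r5c5∈{4}] only 4 remains possible at r5c5. So r5c5=4.
Step 45. [r5c7∈{3}] r5c7's peers cover all but 3, so r5c7=3.
Step 46. [r1c4∈{9}] r1c4 is down to just 9 ⇒ r1c4=9.
Step 47. [r3c5∈{8}] nothing but 8 survives at r3c5 ⇒ r3c5=8.
Step 48. [r1c2∈{2}] nothing but 2 survives at r1c2, so r1c2=2.
Step 49. [r3c1∈{1}] r3c1's peers cover all but 1, so r3c1=1.
Step 50. [r5c6∈{7}] nothing but 7 survives at r5c6 ⇒ r5c6=7.
Step 51. [r1c6∈{3}] r1c6's peers cover all but 3, so r1c6=3.
Step 52. [r3c8∈{7}] r3c8 has the single candidate 7 ⇒ r3c8=7.
Step 53. [r5c3∈{6}] r5c3 is down to just 6. So r5c3=6.

Answer: 7 2 8 9 1 3 5 6 4 / 6 5 3 2 7 4 1 8 9 / 1 4 9 6 8 5 2 7 3 / 8 9 5 3 2 6 4 1 7 / 2 1 6 5 4 7 3 9 8 / 4 3 7 1 9 8 6 5 2 / 3 6 4 8 5 9 7 2 1 / 9 7 1 4 6 2 8 3 5 / 5 8 2 7 3 1 9 4 6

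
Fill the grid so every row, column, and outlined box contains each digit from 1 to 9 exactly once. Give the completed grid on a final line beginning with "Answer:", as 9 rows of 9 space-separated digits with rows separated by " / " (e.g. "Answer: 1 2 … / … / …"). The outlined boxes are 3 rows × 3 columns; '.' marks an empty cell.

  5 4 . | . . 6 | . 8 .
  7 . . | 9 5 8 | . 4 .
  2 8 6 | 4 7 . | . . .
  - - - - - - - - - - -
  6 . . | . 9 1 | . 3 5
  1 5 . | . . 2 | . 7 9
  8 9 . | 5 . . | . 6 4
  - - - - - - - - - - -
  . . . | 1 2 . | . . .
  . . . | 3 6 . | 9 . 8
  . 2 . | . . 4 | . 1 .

Step 1. [r7c8∈{5}] r7c8 has the single candidate 5. So r7c8=5.
Step 2. [r4c3∈{2,4,7}] across row 4, 4 lands solely at r4c3 ⇒ r4c3=4.
Step 3. [r5c3∈{3}] r5c3 has the single candidate 3, so r5c3=3.
Step 4. [r2c3∈{1}] r2c3's peers cover all but 1, so r2c3=1.
Step 5. [r4c2∈{7}] nothing but 7 survives at r4c2. So r4c2=7.
Step 6. [r9c4∈{7,8}] 7 has one home in col 4: r9c4 ⇒ r9c4=7.
Step 7. [r3c6∈{3}] nothing but 3 survives at r3c6, so r3c6=3.
Step 8. [r4c7∈{2,8}] row 4 places 2 nowhere but r4c7. So r4c7=2.
Step 9. [r7c7∈{3,4,6,7}] across col 7, 4 lands solely at r7c7. So r7c7=4.
Step 10. [r7c9∈{3,6,7}] 7 has one home in box 9: r7c9 ⇒ r7c9=7.
Step 11. [r9c3∈{5,8,9}] across row 9, 5 lands solely at r9c3, so r9c3=5.
Step 12. [r3c9∈{1}] r3c9's peers cover all but 1 ⇒ r3c9=1.
Step 13. [r2c2∈{3}] r2c2 is down to just 3. So r2c2=3.
Step 14. [r9c1∈{3,9}] in row 9, 9 fits only at r9c1, so r9c1=9.
Step 15. [r5c7∈{8}] only 8 remains possible at r5c7. So r5c7=8.
Step 16. [r2c9∈{2,6}] r2c9 is the only open cell in row 2 admitting 2. So r2c9=2.
Step 17. [r1c9∈{3}] r1c9's peers cover all but 3. So r1c9=3.
Step 18. [r9c9∈{6}] r9c9 has the single candidate 6, so r9c9=6.
Step 19. [r9c5∈{8}] r9c5 is down to just 8, so r9c5=8.
Step 20. [r8c6∈{5}] r8c6 is down to just 5. So r8c6=5.
Step 21. [r1c7∈{7}] nothing but 7 survives at r1c7, so r1c7=7.
Step 22. [r3c7∈{5}] r3c7 has the single candidate 5. So r3c7=5.
Step 23. [r7c3∈{8}] only 8 remains possible at r7c3. So r7c3=8.
Step 24. [r7c6∈{9}] r7c6 has the single candidate 9 ⇒ r7c6=9.
Step 25. [r7c2∈{6}] r7c2 is down to just 6, so r7c2=6.
Step 26. [r5c4∈{6}] r5c4 is down to just 6, so r5c4=6.
Step 27. [r1c3∈{9}] nothing but 9 survives at r1c3. So r1c3=9.
Step 28. [r1c4∈{2}] r1c4 is down to just 2 ⇒ r1c4=2.
Step 29. [r5c5∈{4}] nothing but 4 survives at r5c5 ⇒ r5c5=4.
Step 30. [r4c4∈{8}] r4c4's peers cover all but 8. So r4c4=8.
Step 31. [r8c2∈{1}] r8c2's peers cover all but 1. So r8c2=1.
Step 32. [r1c5∈{1}] r1c5 has the single candidate 1. So r1c5=1.
Step 33. [r6c5∈{3}] r6c5 is down to just 3. So r6c5=3.
Step 34. [r7c1∈{3}] r7c1 is down to just 3 ⇒ r7c1=3.
Step 35. [r8c3∈{7}] r8c3 is down to just 7. So r8c3=7.
Step 36. [r9c7∈{3}] r9c7's peers cover all but 3. So r9c7=3.
Step 37. [r6c3∈{2}] r6c3 is down to just 2 ⇒ r6c3=2.
Step 38. [r3c8∈{9}] r3c8 is down to just 9. So r3c8=9.
Step 39. [r6c7∈{1}] only 1 remains possible at r6c7, so r6c7=1.
Step 40. [r8c1∈{4}] r8c1 has the single candidate 4 ⇒ r8c1=4.
Step 41. [r8c8∈{2}] nothing but 2 survives at r8c8. So r8c8=2.
Step 42. [r6c6∈{7}] r6c6 has the single candidate 7 ⇒ r6c6=7.
Step 43. [r2c7∈{6}] r2c7 is down to just 6 ⇒ r2c7=6.

Answer: 5 4 9 2 1 6 7 8 3 / 7 3 1 9 5 8 6 4 2 / 2 8 6 4 7 3 5 9 1 / 6 7 4 8 9 1 2 3 5 / 1 5 3 6 4 2 8 7 9 / 8 9 2 5 3 7 1 6 4 / 3 6 8 1 2 9 4 5 7 / 4 1 7 3 6 5 9 2 8 / 9 2 5 7 8 4 3 1 6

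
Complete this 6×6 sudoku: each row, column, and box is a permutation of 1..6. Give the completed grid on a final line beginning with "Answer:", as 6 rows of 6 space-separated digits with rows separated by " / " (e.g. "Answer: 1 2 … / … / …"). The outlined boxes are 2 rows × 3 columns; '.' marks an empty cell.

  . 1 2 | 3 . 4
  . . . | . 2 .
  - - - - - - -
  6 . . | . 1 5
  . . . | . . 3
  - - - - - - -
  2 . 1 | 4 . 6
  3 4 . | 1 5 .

Step 1. [r3c3∈{3,4}] across row 3, 4 lands solely at r3c3 ⇒ r3c3=4.
Step 2. [r1c1∈{5}] r1c1 is down to just 5, so r1c1=5.
Step 3. [r2c2∈{3,6}] col 2 places 6 nowhere but r2c2. So r2c2=6.
Step 4. [r3c4∈{2}] r3c4 has the single candidate 2, so r3c4=2.
Step 5. [r4c2∈{2,5}] row 4 places 2 nowhere but r4c2. So r4c2=2.
Step 6. [r1c5∈{6}] r1c5's peers cover all but 6 ⇒ r1c5=6.
Step 7. [r2c1∈{4}] r2c1 has the single candidate 4 ⇒ r2c1=4.
Step 8. [r4c5∈{4}] only 4 remains possible at r4c5, so r4c5=4.
Step 9. [r2c4∈{5}] r2c4 is down to just 5 ⇒ r2c4=5.
Step 10. [r2c6∈{1}] r2c6 has the single candidate 1 ⇒ r2c6=1.
Step 11. [r3c2∈{3}] r3c2 has the single candidate 3. So r3c2=3.
Step 12. [r6c6∈{2}] r6c6 has the single candidate 2. So r6c6=2.
Step 13. [r5c5∈{3}] r5c5's peers cover all but 3. So r5c5=3.
Step 14. [r4c1∈{1}] r4c1's peers cover all but 1 ⇒ r4c1=1.
Step 15. [r4c4∈{6}] only 6 remains possible at r4c4, so r4c4=6.
Step 16. [r5c2∈{5}] only 5 remains possible at r5c2 ⇒ r5c2=5.
Step 17. [r6c3∈{6}] nothing but 6 survives at r6c3, so r6c3=6.
Step 18. [r4c3∈{5}] r4c3's peers cover all but 5, so r4c3=5.
Step 19. [r2c3∈{3}] r2c3's peers cover all but 3. So r2c3=3.

Answer: 5 1 2 3 6 4 / 4 6 3 5 2 1 / 6 3 4 2 1 5 / 1 2 5 6 4 3 / 2 5 1 4 3 6 / 3 4 6 1 5 2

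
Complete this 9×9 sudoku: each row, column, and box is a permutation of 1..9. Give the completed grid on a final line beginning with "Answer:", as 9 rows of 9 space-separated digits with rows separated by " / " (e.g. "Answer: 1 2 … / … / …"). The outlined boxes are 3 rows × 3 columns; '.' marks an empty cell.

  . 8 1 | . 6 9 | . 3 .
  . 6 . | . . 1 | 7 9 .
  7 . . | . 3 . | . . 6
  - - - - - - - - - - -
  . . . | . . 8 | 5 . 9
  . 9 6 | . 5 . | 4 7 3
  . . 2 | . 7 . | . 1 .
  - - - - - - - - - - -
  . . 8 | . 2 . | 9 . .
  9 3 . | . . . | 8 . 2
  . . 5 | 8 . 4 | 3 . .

Step 1. [r1c4∈{2,4,5,7}] across row 1, 7 lands solely at r1c4. So r1c4=7.
Step 2. [r9c8∈{6}] r9c8's peers cover all but 6. So r9c8=6.
Step 3. [r4c4∈{1,2,3,4,6}] 6 has one home in row 4: r4c4 ⇒ r4c4=6.
Step 4. [r3c8∈{2,4,5,8}] across row 3, 8 lands solely at r3c8. So r3c8=8.
Step 5. [r8c5∈{1}] r8c5 is down to just 1. So r8c5=1.
Step 6. [r8c4∈{5}] r8c4's peers cover all but 5, so r8c4=5.
Step 7. [r4c5∈{4}] r4c5 has the single candidate 4, so r4c5=4.
Step 8. [r6c6∈{3}] only 3 remains possible at r6c6 ⇒ r6c6=3.
Step 9. [r7c1∈{1,4,6}] r7c1 is the only open cell in col 1 admitting 6. So r7c1=6.
Step 10. [r8c8∈{4}] nothing but 4 survives at r8c8, so r8c8=4.
Step 11. [r8c3∈{7}] nothing but 7 survives at r8c3 ⇒ r8c3=7.
Step 12. [r7c2∈{1,4}] r7c2 is the only open cell in row 7 admitting 4. So r7c2=4.
Step 13. [r6c1∈{4,5,8}] 4 has one home in row 6: r6c1. So r6c1=4.
Step 14. [r7c9∈{1,5,7}] r7c9 is the only open cell in row 7 admitting 1 ⇒ r7c9=1.
Step 15. [r4c3∈{3}] r4c3 has the single candidate 3. So r4c3=3.
Step 16. [r4c1∈{1}] nothing but 1 survives at r4c1, so r4c1=1.
Step 17. [r2c3∈{4}] only 4 remains possible at r2c3 ⇒ r2c3=4.
Step 18. [r2c4∈{2}] r2c4 has the single candidate 2, so r2c4=2.
Step 19. [r2c9∈{5}] nothing but 5 survives at r2c9. So r2c9=5.
Step 20. [r1c7∈{2}] r1c7 has the single candidate 2. So r1c7=2.
Step 21. [r3c2∈{2,5}] row 3 places 2 nowhere but r3c2, so r3c2=2.
Step 22. [r6c4∈{9}] r6c4 has the single candidate 9, so r6c4=9.
Step 23. [r8c6∈{6}] r8c6 is down to just 6, so r8c6=6.
Step 24. [r2c1∈{3}] r2c1 is down to just 3, so r2c1=3.
Step 25. [r1c1∈{5}] r1c1 has the single candidate 5. So r1c1=5.
Step 26. [r4c8∈{2}] only 2 remains possible at r4c8, so r4c8=2.
Step 27. [r5c4∈{1}] r5c4's peers cover all but 1, so r5c4=1.
Step 28. [r2c5∈{8}] r2c5 has the single candidate 8 ⇒ r2c5=8.
Step 29. [r3c6∈{5}] only 5 remains possible at r3c6 ⇒ r3c6=5.
Step 30. [r9c2∈{1}] r9c2's peers cover all but 1, so r9c2=1.
Step 31. [r7c4∈{3}] r7c4's peers cover all but 3, so r7c4=3.
Step 32. [r9c9∈{7}] nothing but 7 survives at r9c9 ⇒ r9c9=7.
Step 33. [r5c6∈{2}] nothing but 2 survives at r5c6, so r5c6=2.
Step 34. [r9c5∈{9}] r9c5 is down to just 9. So r9c5=9.
Step 35. [r7c8∈{5}] r7c8 is down to just 5 ⇒ r7c8=5.
Step 36. [r6c9∈{8}] only 8 remains possible at r6c9. So r6c9=8.
Step 37. [r7c6∈{7}] only 7 remains possible at r7c6. So r7c6=7.
Step 38. [r3c3∈{9}] r3c3 has the single candidate 9. So r3c3=9.
Step 39. [r9c1∈{2}] r9c1 has the single candidate 2. So r9c1=2.
Step 40. [r4c2∈{7}] r4c2 has the single candidate 7 ⇒ r4c2=7.
Step 41. [r6c7∈{6}] r6c7 has the single candidate 6, so r6c7=6.
Step 42. [r6c2∈{5}] only 5 remains possible at r6c2 ⇒ r6c2=5.
Step 43. [r1c9∈{4}] only 4 remains possible at r1c9 ⇒ r1c9=4.
Step 44. [r3c4∈{4}] r3c4 is down to just 4. So r3c4=4.
Step 45. [r5c1∈{8}] r5c1's peers cover all but 8, so r5c1=8.
Step 46. [r3c7∈{1}] r3c7 has the single candidate 1 ⇒ r3c7=1.

Answer: 5 8 1 7 6 9 2 3 4 / 3 6 4 2 8 1 7 9 5 / 7 2 9 4 3 5 1 8 6 / 1 7 3 6 4 8 5 2 9 / 8 9 6 1 5 2 4 7 3 / 4 5 2 9 7 3 6 1 8 / 6 4 8 3 2 7 9 5 1 / 9 3 7 5 1 6 8 4 2 / 2 1 5 8 9 4 3 6 7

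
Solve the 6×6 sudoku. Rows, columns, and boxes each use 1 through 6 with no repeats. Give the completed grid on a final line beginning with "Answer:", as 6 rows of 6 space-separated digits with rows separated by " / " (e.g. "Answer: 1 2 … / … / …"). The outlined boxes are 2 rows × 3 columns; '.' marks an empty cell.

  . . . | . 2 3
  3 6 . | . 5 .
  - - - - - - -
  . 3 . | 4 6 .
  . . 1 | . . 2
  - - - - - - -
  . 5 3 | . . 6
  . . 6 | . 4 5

Step 1. [r6c2∈{1,2}] in col 2, 2 fits only at r6c2, so r6c2=2.
Step 2. [r2c4∈{1}] nothing but 1 survives at r2c4, so r2c4=1.
Step 3. [r5c1∈{1,4}] across row 5, 4 lands solely at r5c1, so r5c1=4.
Step 4. [r1c2∈{1,4}] across col 2, 1 lands solely at r1c2, so r1c2=1.
Step 5. [r1c1∈{5}] r1c1 is down to just 5, so r1c1=5.
Step 6. [r2c3∈{2,4}] r2c3 is the only open cell in row 2 admitting 2. So r2c3=2.
Step 7. [r4c5∈{3}] nothing but 3 survives at r4c5 ⇒ r4c5=3.
Step 8. [r3c3∈{5}] r3c3's peers cover all but 5 ⇒ r3c3=5.
Step 9. [r6c4∈{3}] only 3 remains possible at r6c4 ⇒ r6c4=3.
Step 10. [r3c1∈{2}] r3c1's peers cover all but 2. So r3c1=2.
Step 11. [r1c3∈{4}] only 4 remains possible at r1c3. So r1c3=4.
Step 12. [r5c5∈{1}] nothing but 1 survives at r5c5. So r5c5=1.
Step 13. [r2c6∈{4}] nothing but 4 survives at r2c6, so r2c6=4.
Step 14. [r4c1∈{6}] r4c1 has the single candidate 6. So r4c1=6.
Step 15. [r5c4∈{2}] only 2 remains possible at r5c4 ⇒ r5c4=2.
Step 16. [r3c6∈{1}] r3c6 has the single candidate 1, so r3c6=1.
Step 17. [r1c4∈{6}] r1c4 is down to just 6. So r1c4=6.
Step 18. [r4c4∈{5}] r4c4 has the single candidate 5. So r4c4=5.
Step 19. [r4c2∈{4}] r4c2 has the single candidate 4. So r4c2=4.
Step 20. [r6c1∈{1}] r6c1 has the single candidate 1 ⇒ r6c1=1.

Answer: 5 1 4 6 2 3 / 3 6 2 1 5 4 / 2 3 5 4 6 1 / 6 4 1 5 3 2 / 4 5 3 2 1 6 / 1 2 6 3 4 5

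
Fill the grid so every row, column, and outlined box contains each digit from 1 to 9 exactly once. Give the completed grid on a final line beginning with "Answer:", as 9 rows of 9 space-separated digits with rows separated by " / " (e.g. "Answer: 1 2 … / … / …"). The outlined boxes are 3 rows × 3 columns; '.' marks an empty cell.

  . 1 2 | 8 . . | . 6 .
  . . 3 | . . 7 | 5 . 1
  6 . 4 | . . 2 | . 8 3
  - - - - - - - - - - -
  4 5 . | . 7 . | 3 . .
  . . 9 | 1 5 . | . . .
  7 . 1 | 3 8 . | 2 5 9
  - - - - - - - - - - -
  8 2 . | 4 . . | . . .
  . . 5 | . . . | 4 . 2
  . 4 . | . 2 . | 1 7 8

Step 1. [r2c1∈{9}] nothing but 9 survives at r2c1 ⇒ r2c1=9.
Step 2. [r8c2∈{3,6,7,9}] col 2 places 9 nowhere but r8c2 ⇒ r8c2=9.
Step 3. [r4c9∈{6}] only 6 remains possible at r4c9, so r4c9=6.
Step 4. [r8c8∈{3}] only 3 remains possible at r8c8. So r8c8=3.
Step 5. [r4c6∈{9}] only 9 remains possible at r4c6 ⇒ r4c6=9.
Step 6. [r7c7∈{6,9}] 6 has one home in col 7: r7c7, so r7c7=6.
Step 7. [r9c4∈{5,6,9}] in row 9, 9 fits only at r9c4, so r9c4=9.
Step 8. [r9c6∈{3,5,6}] in row 9, 5 fits only at r9c6, so r9c6=5.
Step 9. [r6c6∈{4,6}] in row 6, 4 fits only at r6c6. So r6c6=4.
Step 10. [r5c2∈{3,6,8}] col 2 places 3 nowhere but r5c2. So r5c2=3.
Step 11. [r3c5∈{1,9}] across row 3, 1 lands solely at r3c5 ⇒ r3c5=1.
Step 12. [r1c5∈{3,4,9}] across col 5, 9 lands solely at r1c5 ⇒ r1c5=9.
Step 13. [r1c7∈{7}] only 7 remains possible at r1c7 ⇒ r1c7=7.
Step 14. [r8c5∈{6}] nothing but 6 survives at r8c5 ⇒ r8c5=6.
Step 15. [r7c6∈{1,3}] in row 7, 1 fits only at r7c6. So r7c6=1.
Step 16. [r1c9∈{4}] nothing but 4 survives at r1c9, so r1c9=4.
Step 17. [r4c8∈{1}] r4c8's peers cover all but 1. So r4c8=1.
Step 18. [r1c1∈{5}] r1c1 is down to just 5, so r1c1=5.
Step 19. [r7c8∈{9}] nothing but 9 survives at r7c8, so r7c8=9.
Step 20. [r4c3∈{8}] only 8 remains possible at r4c3, so r4c3=8.
Step 21. [r9c1∈{3}] nothing but 3 survives at r9c1 ⇒ r9c1=3.
Step 22. [r6c2∈{6}] nothing but 6 survives at r6c2. So r6c2=6.
Step 23. [r9c3∈{6}] r9c3 is down to just 6 ⇒ r9c3=6.
Step 24. [r3c2∈{7}] nothing but 7 survives at r3c2 ⇒ r3c2=7.
Step 25. [r7c9∈{5}] r7c9's peers cover all but 5. So r7c9=5.
Step 26. [r2c2∈{8}] r2c2 has the single candidate 8. So r2c2=8.
Step 27. [r7c5∈{3}] r7c5's peers cover all but 3. So r7c5=3.
Step 28. [r7c3∈{7}] only 7 remains possible at r7c3, so r7c3=7.
Step 29. [r2c8∈{2}] r2c8 is down to just 2 ⇒ r2c8=2.
Step 30. [r3c7∈{9}] nothing but 9 survives at r3c7, so r3c7=9.
Step 31. [r4c4∈{2}] r4c4's peers cover all but 2, so r4c4=2.
Step 32. [r5c7∈{8}] r5c7 is down to just 8. So r5c7=8.
Step 33. [r2c4∈{6}] r2c4 is down to just 6, so r2c4=6.
Step 34. [r8c4∈{7}] nothing but 7 survives at r8c4. So r8c4=7.
Step 35. [r5c6∈{6}] r5c6's peers cover all but 6 ⇒ r5c6=6.
Step 36. [r8c1∈{1}] r8c1 has the single candidate 1 ⇒ r8c1=1.
Step 37. [r5c9∈{7}] only 7 remains possible at r5c9. So r5c9=7.
Step 38. [r2c5∈{4}] r2c5 has the single candidate 4 ⇒ r2c5=4.
Step 39. [r5c8∈{4}] only 4 remains possible at r5c8, so r5c8=4.
Step 40. [r3c4∈{5}] only 5 remains possible at r3c4 ⇒ r3c4=5.
Step 41. [r8c6∈{8}] nothing but 8 survives at r8c6 ⇒ r8c6=8.
Step 42. [r5c1∈{2}] r5c1 is down to just 2, so r5c1=2.
Step 43. [r1c6∈{3}] r1c6's peers cover all but 3, so r1c6=3.

Answer: 5 1 2 8 9 3 7 6 4 / 9 8 3 6 4 7 5 2 1 / 6 7 4 5 1 2 9 8 3 / 4 5 8 2 7 9 3 1 6 / 2 3 9 1 5 6 8 4 7 / 7 6 1 3 8 4 2 5 9 / 8 2 7 4 3 1 6 9 5 / 1 9 5 7 6 8 4 3 2 / 3 4 6 9 2 5 1 7 8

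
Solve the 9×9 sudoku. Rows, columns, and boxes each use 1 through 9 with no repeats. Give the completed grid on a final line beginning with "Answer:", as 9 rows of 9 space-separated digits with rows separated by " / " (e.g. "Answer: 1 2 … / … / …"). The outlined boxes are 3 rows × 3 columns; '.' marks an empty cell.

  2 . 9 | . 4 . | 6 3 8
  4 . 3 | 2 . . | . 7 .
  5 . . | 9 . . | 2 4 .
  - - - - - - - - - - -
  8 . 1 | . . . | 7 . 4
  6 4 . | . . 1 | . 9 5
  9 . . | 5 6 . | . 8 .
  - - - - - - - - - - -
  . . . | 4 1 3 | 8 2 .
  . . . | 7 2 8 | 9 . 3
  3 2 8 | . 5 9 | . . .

Step 1. [r3c9∈{1}] nothing but 1 survives at r3c9, so r3c9=1.
Step 2. [r8c8∈{1,5,6}] 5 has one home in col 8: r8c8. So r8c8=5.
Step 3. [r2c2∈{1,6,8}] row 2 places 1 nowhere but r2c2. So r2c2=1.
Step 4. [r1c2∈{7}] nothing but 7 survives at r1c2. So r1c2=7.
Step 5. [r3c5∈{3,7,8}] row 3 places 3 nowhere but r3c5 ⇒ r3c5=3.
Step 6. [r8c2∈{6}] r8c2 is down to just 6, so r8c2=6.
Step 7. [r5c5∈{7,8}] in col 5, 7 fits only at r5c5. So r5c5=7.
Step 8. [r7c9∈{6,7}] in row 7, 6 fits only at r7c9, so r7c9=6.
Step 9. [r4c4∈{3}] r4c4's peers cover all but 3, so r4c4=3.
Step 10. [r6c3∈{2,7}] across row 6, 7 lands solely at r6c3, so r6c3=7.
Step 11. [r6c7∈{1,3}] r6c7 is the only open cell in row 6 admitting 1. So r6c7=1.
Step 12. [r2c6∈{5,6}] across row 2, 6 lands solely at r2c6. So r2c6=6.
Step 13. [r6c6∈{2,4}] 4 has one home in row 6: r6c6. So r6c6=4.
Step 14. [r4c2∈{5}] r4c2's peers cover all but 5 ⇒ r4c2=5.
Step 15. [r6c2∈{3}] r6c2 has the single candidate 3, so r6c2=3.
Step 16. [r2c7∈{5}] nothing but 5 survives at r2c7, so r2c7=5.
Step 17. [r3c6∈{7}] nothing but 7 survives at r3c6. So r3c6=7.
Step 18. [r1c4∈{1}] r1c4 has the single candidate 1 ⇒ r1c4=1.
Step 19. [r9c8∈{1}] r9c8 is down to just 1, so r9c8=1.
Step 20. [r9c7∈{4}] r9c7 is down to just 4. So r9c7=4.
Step 21. [r9c9∈{7}] r9c9 is down to just 7 ⇒ r9c9=7.
Step 22. [r4c6∈{2}] nothing but 2 survives at r4c6, so r4c6=2.
Step 23. [r2c9∈{9}] nothing but 9 survives at r2c9 ⇒ r2c9=9.
Step 24. [r9c4∈{6}] r9c4 has the single candidate 6 ⇒ r9c4=6.
Step 25. [r8c3∈{4}] nothing but 4 survives at r8c3, so r8c3=4.
Step 26. [r4c8∈{6}] r4c8 is down to just 6, so r4c8=6.
Step 27. [r5c4∈{8}] r5c4 has the single candidate 8, so r5c4=8.
Step 28. [r7c1∈{7}] nothing but 7 survives at r7c1 ⇒ r7c1=7.
Step 29. [r7c3∈{5}] r7c3 is down to just 5, so r7c3=5.
Step 30. [r5c7∈{3}] r5c7's peers cover all but 3. So r5c7=3.
Step 31. [r8c1∈{1}] nothing but 1 survives at r8c1 ⇒ r8c1=1.
Step 32. [r3c2∈{8}] nothing but 8 survives at r3c2. So r3c2=8.
Step 33. [r7c2∈{9}] r7c2's peers cover all but 9. So r7c2=9.
Step 34. [r5c3∈{2}] r5c3 is down to just 2, so r5c3=2.
Step 35. [r1c6∈{5}] r1c6 is down to just 5, so r1c6=5.
Step 36. [r4c5∈{9}] nothing but 9 survives at r4c5 ⇒ r4c5=9.
Step 37. [r2c5∈{8}] nothing but 8 survives at r2c5, so r2c5=8.
Step 38. [r3c3∈{6}] nothing but 6 survives at r3c3 ⇒ r3c3=6.
Step 39. [r6c9∈{2}] r6c9 is down to just 2, so r6c9=2.

Answer: 2 7 9 1 4 5 6 3 8 / 4 1 3 2 8 6 5 7 9 / 5 8 6 9 3 7 2 4 1 / 8 5 1 3 9 2 7 6 4 / 6 4 2 8 7 1 3 9 5 / 9 3 7 5 6 4 1 8 2 / 7 9 5 4 1 3 8 2 6 / 1 6 4 7 2 8 9 5 3 / 3 2 8 6 5 9 4 1 7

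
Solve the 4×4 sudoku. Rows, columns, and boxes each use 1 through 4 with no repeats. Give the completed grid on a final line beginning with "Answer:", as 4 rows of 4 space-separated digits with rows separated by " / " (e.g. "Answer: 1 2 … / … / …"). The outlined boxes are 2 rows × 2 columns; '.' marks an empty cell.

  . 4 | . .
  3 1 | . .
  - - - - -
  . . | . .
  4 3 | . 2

Step 1. [r3c1∈{1,2}] in col 1, 1 fits only at r3c1. So r3c1=1.
Step 2. [r2c3∈{2,4}] row 2 places 2 nowhere but r2c3 ⇒ r2c3=2.
Step 3. [r1c4∈{1,3}] in col 4, 1 fits only at r1c4 ⇒ r1c4=1.
Step 4. [r3c4∈{3,4}] 3 has one home in col 4: r3c4, so r3c4=3.
Step 5. [r4c3∈{1}] r4c3's peers cover all but 1, so r4c3=1.
Step 6. [r3c3∈{4}] nothing but 4 survives at r3c3 ⇒ r3c3=4.
Step 7. [r3c2∈{2}] nothing but 2 survives at r3c2 ⇒ r3c2=2.
Step 8. [r1c1∈{2}] r1c1 has the single candidate 2 ⇒ r1c1=2.
Step 9. [r2c4∈{4}] only 4 remains possible at r2c4 ⇒ r2c4=4.
Step 10. [r1c3∈{3}] r1c3's peers cover all but 3. So r1c3=3.

Answer: 2 4 3 1 / 3 1 2 4 / 1 2 4 3 / 4 3 1 2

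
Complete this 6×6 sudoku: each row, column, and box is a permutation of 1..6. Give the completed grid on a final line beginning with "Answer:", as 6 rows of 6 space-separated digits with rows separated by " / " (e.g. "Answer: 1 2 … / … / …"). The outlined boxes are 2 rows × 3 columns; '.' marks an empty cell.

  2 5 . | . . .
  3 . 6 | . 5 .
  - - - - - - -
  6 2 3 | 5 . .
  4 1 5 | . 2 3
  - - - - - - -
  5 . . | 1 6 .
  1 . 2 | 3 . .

Step 1. [r2c6∈{1,2,4}] row 2 places 1 nowhere but r2c6 ⇒ r2c6=1.
Step 2. [r6c5∈{4}] nothing but 4 survives at r6c5. So r6c5=4.
Step 3. [r2c2∈{4}] r2c2's peers cover all but 4 ⇒ r2c2=4.
Step 4. [r1c4∈{4,6}] r1c4 is the only open cell in col 4 admitting 4. So r1c4=4.
Step 5. [r1c5∈{3}] only 3 remains possible at r1c5, so r1c5=3.
Step 6. [r3c6∈{4}] only 4 remains possible at r3c6, so r3c6=4.
Step 7. [r5c3∈{4}] nothing but 4 survives at r5c3, so r5c3=4.
Step 8. [r4c4∈{6}] r4c4 has the single candidate 6, so r4c4=6.
Step 9. [r2c4∈{2}] nothing but 2 survives at r2c4 ⇒ r2c4=2.
Step 10. [r1c3∈{1}] nothing but 1 survives at r1c3. So r1c3=1.
Step 11. [r5c6∈{2}] r5c6 is down to just 2. So r5c6=2.
Step 12. [r6c2∈{6}] r6c2 is down to just 6, so r6c2=6.
Step 13. [r6c6∈{5}] r6c6 is down to just 5, so r6c6=5.
Step 14. [r3c5∈{1}] r3c5 is down to just 1. So r3c5=1.
Step 15. [r1c6∈{6}] nothing but 6 survives at r1c6. So r1c6=6.
Step 16. [r5c2∈{3}] r5c2's peers cover all but 3. So r5c2=3.

Answer: 2 5 1 4 3 6 / 3 4 6 2 5 1 / 6 2 3 5 1 4 / 4 1 5 6 2 3 / 5 3 4 1 6 2 / 1 6 2 3 4 5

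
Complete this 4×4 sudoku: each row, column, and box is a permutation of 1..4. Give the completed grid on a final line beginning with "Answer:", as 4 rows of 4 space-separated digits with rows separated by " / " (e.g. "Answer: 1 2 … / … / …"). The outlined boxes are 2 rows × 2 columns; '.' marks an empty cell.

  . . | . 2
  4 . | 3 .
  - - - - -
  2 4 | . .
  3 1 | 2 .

Step 1. [r3c3∈{1}] r3c3's peers cover all but 1. So r3c3=1.
Step 2. [r4c4∈{4}] r4c4 has the single candidate 4 ⇒ r4c4=4.
Step 3. [r2c4∈{1}] nothing but 1 survives at r2c4 ⇒ r2c4=1.
Step 4. [r1c3∈{4}] nothing but 4 survives at r1c3. So r1c3=4.
Step 5. [r2c2∈{2}] nothing but 2 survives at r2c2, so r2c2=2.
Step 6. [r1c2∈{3}] r1c2 has the single candidate 3 ⇒ r1c2=3.
Step 7. [r3c4∈{3}] r3c4 has the single candidate 3. So r3c4=3.
Step 8. [r1c1∈{1}] nothing but 1 survives at r1c1. So r1c1=1.

Answer: 1 3 4 2 / 4 2 3 1 / 2 4 1 3 / 3 1 2 4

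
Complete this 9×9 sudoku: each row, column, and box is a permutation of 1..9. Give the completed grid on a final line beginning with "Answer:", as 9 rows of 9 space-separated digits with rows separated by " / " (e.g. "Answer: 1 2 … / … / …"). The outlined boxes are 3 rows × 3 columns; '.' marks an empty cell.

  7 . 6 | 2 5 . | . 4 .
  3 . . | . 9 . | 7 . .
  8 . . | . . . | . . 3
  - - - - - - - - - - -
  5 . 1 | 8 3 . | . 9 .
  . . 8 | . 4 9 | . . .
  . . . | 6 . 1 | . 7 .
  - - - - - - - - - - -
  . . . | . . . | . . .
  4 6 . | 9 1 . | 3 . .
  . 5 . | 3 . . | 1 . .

Step 1. [r7c2∈{1,2,3,7,8,9}] col 2 places 8 nowhere but r7c2. So r7c2=8.
Step 2. [r6c5∈{2}] nothing but 2 survives at r6c5 ⇒ r6c5=2.
Step 3. [r9c5∈{6,7,8}] r9c5 is the only open cell in col 5 admitting 8, so r9c5=8.
Step 4. [r4c6∈{7}] nothing but 7 survives at r4c6 ⇒ r4c6=7.
Step 5. [r5c8∈{1,2,3,5,6}] col 8 places 3 nowhere but r5c8 ⇒ r5c8=3.
Step 6. [r5c9∈{1,2,5,6}] 1 has one home in row 5: r5c9 ⇒ r5c9=1.
Step 7. [r7c3∈{2,3,7,9}] in row 7, 3 fits only at r7c3. So r7c3=3.
Step 8. [r6c1∈{9}] nothing but 9 survives at r6c1. So r6c1=9.
Step 9. [r9c1∈{2}] nothing but 2 survives at r9c1 ⇒ r9c1=2.
Step 10. [r9c8∈{6}] r9c8 is down to just 6. So r9c8=6.
Step 11. [r6c3∈{4}] r6c3's peers cover all but 4. So r6c3=4.
Step 12. [r4c2∈{2}] r4c2 has the single candidate 2 ⇒ r4c2=2.
Step 13. [r9c6∈{4}] r9c6's peers cover all but 4, so r9c6=4.
Step 14. [r5c7∈{2,5,6}] 2 has one home in row 5: r5c7, so r5c7=2.
Step 15. [r3c6∈{6}] r3c6 is down to just 6 ⇒ r3c6=6.
Step 16. [r2c9∈{2,5,6,8}] row 2 places 6 nowhere but r2c9, so r2c9=6.
Step 17. [r1c2∈{1,9}] across row 1, 1 lands solely at r1c2, so r1c2=1.
Step 18. [r3c2∈{4,9}] col 2 places 9 nowhere but r3c2, so r3c2=9.
Step 19. [r3c7∈{5}] r3c7's peers cover all but 5 ⇒ r3c7=5.
Step 20. [r6c9∈{5,8}] across row 6, 5 lands solely at r6c9 ⇒ r6c9=5.
Step 21. [r3c4∈{1,4,7}] row 3 places 4 nowhere but r3c4, so r3c4=4.
Step 22. [r7c4∈{5,7}] in col 4, 7 fits only at r7c4. So r7c4=7.
Step 23. [r4c9∈{4}] nothing but 4 survives at r4c9 ⇒ r4c9=4.
Step 24. [r2c6∈{8}] only 8 remains possible at r2c6 ⇒ r2c6=8.
Step 25. [r8c8∈{2,5,8}] across col 8, 8 lands solely at r8c8. So r8c8=8.
Step 26. [r1c9∈{8,9}] r1c9 is the only open cell in col 9 admitting 8, so r1c9=8.
Step 27. [r8c6∈{2,5}] r8c6 is the only open cell in row 8 admitting 5, so r8c6=5.
Step 28. [r8c9∈{2,7}] row 8 places 2 nowhere but r8c9. So r8c9=2.
Step 29. [r9c9∈{7,9}] col 9 places 7 nowhere but r9c9 ⇒ r9c9=7.
Step 30. [r3c3∈{2}] r3c3 is down to just 2. So r3c3=2.
Step 31. [r3c8∈{1}] only 1 remains possible at r3c8 ⇒ r3c8=1.
Step 32. [r1c7∈{9}] r1c7 has the single candidate 9 ⇒ r1c7=9.
Step 33. [r2c8∈{2}] r2c8 has the single candidate 2 ⇒ r2c8=2.
Step 34. [r7c7∈{4}] r7c7's peers cover all but 4, so r7c7=4.
Step 35. [r2c4∈{1}] r2c4 has the single candidate 1 ⇒ r2c4=1.
Step 36. [r1c6∈{3}] nothing but 3 survives at r1c6, so r1c6=3.
Step 37. [r7c5∈{6}] r7c5 is down to just 6, so r7c5=6.
Step 38. [r5c4∈{5}] nothing but 5 survives at r5c4 ⇒ r5c4=5.
Step 39. [r7c1∈{1}] r7c1's peers cover all but 1, so r7c1=1.
Step 40. [r7c8∈{5}] only 5 remains possible at r7c8. So r7c8=5.
Step 41. [r4c7∈{6}] only 6 remains possible at r4c7. So r4c7=6.
Step 42. [r8c3∈{7}] only 7 remains possible at r8c3 ⇒ r8c3=7.
Step 43. [r2c2∈{4}] nothing but 4 survives at r2c2 ⇒ r2c2=4.
Step 44. [r5c2∈{7}] r5c2 has the single candidate 7, so r5c2=7.
Step 45. [r7c9∈{9}] r7c9 has the single candidate 9. So r7c9=9.
Step 46. [r3c5∈{7}] only 7 remains possible at r3c5. So r3c5=7.
Step 47. [r5c1∈{6}] r5c1 is down to just 6. So r5c1=6.
Step 48. [r7c6∈{2}] r7c6's peers cover all but 2, so r7c6=2.
Step 49. [r2c3∈{5}] nothing but 5 survives at r2c3 ⇒ r2c3=5.
Step 50. [r6c7∈{8}] r6c7 has the single candidate 8. So r6c7=8.
Step 51. [r9c3∈{9}] nothing but 9 survives at r9c3. So r9c3=9.
Step 52. [r6c2∈{3}] r6c2 has the single candidate 3 ⇒ r6c2=3.

Answer: 7 1 6 2 5 3 9 4 8 / 3 4 5 1 9 8 7 2 6 / 8 9 2 4 7 6 5 1 3 / 5 2 1 8 3 7 6 9 4 / 6 7 8 5 4 9 2 3 1 / 9 3 4 6 2 1 8 7 5 / 1 8 3 7 6 2 4 5 9 / 4 6 7 9 1 5 3 8 2 / 2 5 9 3 8 4 1 6 7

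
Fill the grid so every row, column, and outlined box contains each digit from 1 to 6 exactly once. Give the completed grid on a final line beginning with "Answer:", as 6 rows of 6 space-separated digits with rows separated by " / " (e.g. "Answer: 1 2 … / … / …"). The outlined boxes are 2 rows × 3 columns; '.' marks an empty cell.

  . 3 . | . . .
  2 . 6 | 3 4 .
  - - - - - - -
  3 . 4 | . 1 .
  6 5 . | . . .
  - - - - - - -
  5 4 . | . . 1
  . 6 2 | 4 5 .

Step 1. [r4c4∈{2}] r4c4 has the single candidate 2 ⇒ r4c4=2.
Step 2. [r1c4∈{1,5,6}] in col 4, 1 fits only at r1c4. So r1c4=1.
Step 3. [r1c6∈{2,5,6}] across col 6, 2 lands solely at r1c6, so r1c6=2.
Step 4. [r3c6∈{5,6}] 6 has one home in col 6: r3c6 ⇒ r3c6=6.
Step 5. [r5c5∈{2,3,6}] in row 5, 2 fits only at r5c5. So r5c5=2.
Step 6. [r6c6∈{3}] only 3 remains possible at r6c6. So r6c6=3.
Step 7. [r3c4∈{5}] r3c4 has the single candidate 5 ⇒ r3c4=5.
Step 8. [r5c3∈{3}] r5c3's peers cover all but 3 ⇒ r5c3=3.
Step 9. [r5c4∈{6}] only 6 remains possible at r5c4 ⇒ r5c4=6.
Step 10. [r1c1∈{4}] r1c1 is down to just 4. So r1c1=4.
Step 11. [r6c1∈{1}] r6c1 is down to just 1. So r6c1=1.
Step 12. [r4c3∈{1}] r4c3's peers cover all but 1 ⇒ r4c3=1.
Step 13. [r3c2∈{2}] r3c2 has the single candidate 2. So r3c2=2.
Step 14. [r4c6∈{4}] r4c6 has the single candidate 4, so r4c6=4.
Step 15. [r2c6∈{5}] nothing but 5 survives at r2c6 ⇒ r2c6=5.
Step 16. [r1c3∈{5}] only 5 remains possible at r1c3, so r1c3=5.
Step 17. [r2c2∈{1}] r2c2 is down to just 1. So r2c2=1.
Step 18. [r4c5∈{3}] only 3 remains possible at r4c5. So r4c5=3.
Step 19. [r1c5∈{6}] r1c5 is down to just 6 ⇒ r1c5=6.

Answer: 4 3 5 1 6 2 / 2 1 6 3 4 5 / 3 2 4 5 1 6 / 6 5 1 2 3 4 / 5 4 3 6 2 1 / 1 6 2 4 5 3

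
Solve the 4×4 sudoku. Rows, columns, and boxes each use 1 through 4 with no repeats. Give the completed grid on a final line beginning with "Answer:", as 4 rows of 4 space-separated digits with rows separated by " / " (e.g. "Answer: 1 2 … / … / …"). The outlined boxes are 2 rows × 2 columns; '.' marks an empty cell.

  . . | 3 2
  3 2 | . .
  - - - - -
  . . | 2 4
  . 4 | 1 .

Step 1. [r1c2∈{1}] r1c2's peers cover all but 1 ⇒ r1c2=1.
Step 2. [r1c1∈{4}] r1c1 has the single candidate 4. So r1c1=4.
Step 3. [r2c4∈{1}] only 1 remains possible at r2c4. So r2c4=1.
Step 4. [r3c1∈{1}] nothing but 1 survives at r3c1, so r3c1=1.
Step 5. [r4c1∈{2}] r4c1 has the single candidate 2 ⇒ r4c1=2.
Step 6. [r2c3∈{4}] r2c3's peers cover all but 4. So r2c3=4.
Step 7. [r4c4∈{3}] r4c4's peers cover all but 3, so r4c4=3.
Step 8. [r3c2∈{3}] only 3 remains possible at r3c2, so r3c2=3.

Answer: 4 1 3 2 / 3 2 4 1 / 1 3 2 4 / 2 4 1 3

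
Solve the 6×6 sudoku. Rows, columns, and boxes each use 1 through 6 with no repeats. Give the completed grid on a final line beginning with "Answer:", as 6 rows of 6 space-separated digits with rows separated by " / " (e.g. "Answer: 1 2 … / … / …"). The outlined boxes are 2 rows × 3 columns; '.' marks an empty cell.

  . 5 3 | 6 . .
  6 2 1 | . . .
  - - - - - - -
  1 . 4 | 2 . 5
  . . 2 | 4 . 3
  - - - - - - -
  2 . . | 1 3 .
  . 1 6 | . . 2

Step 1. [r2c6∈{4}] r2c6 has the single candidate 4. So r2c6=4.
Step 2. [r6c4∈{5}] nothing but 5 survives at r6c4 ⇒ r6c4=5.
Step 3. [r4c2∈{6}] r4c2 has the single candidate 6, so r4c2=6.
Step 4. [r1c1∈{4}] nothing but 4 survives at r1c1, so r1c1=4.
Step 5. [r1c6∈{1}] only 1 remains possible at r1c6 ⇒ r1c6=1.
Step 6. [r3c5∈{6}] only 6 remains possible at r3c5, so r3c5=6.
Step 7. [r2c5∈{5}] r2c5's peers cover all but 5. So r2c5=5.
Step 8. [r4c1∈{5}] only 5 remains possible at r4c1. So r4c1=5.
Step 9. [r6c5∈{4}] r6c5 has the single candidate 4, so r6c5=4.
Step 10. [r2c4∈{3}] r2c4 has the single candidate 3. So r2c4=3.
Step 11. [r5c2∈{4}] r5c2 is down to just 4 ⇒ r5c2=4.
Step 12. [r6c1∈{3}] only 3 remains possible at r6c1. So r6c1=3.
Step 13. [r4c5∈{1}] r4c5 has the single candidate 1. So r4c5=1.
Step 14. [r3c2∈{3}] r3c2 is down to just 3. So r3c2=3.
Step 15. [r5c3∈{5}] only 5 remains possible at r5c3. So r5c3=5.
Step 16. [r5c6∈{6}] nothing but 6 survives at r5c6, so r5c6=6.
Step 17. [r1c5∈{2}] r1c5 is down to just 2. So r1c5=2.

Answer: 4 5 3 6 2 1 / 6 2 1 3 5 4 / 1 3 4 2 6 5 / 5 6 2 4 1 3 / 2 4 5 1 3 6 / 3 1 6 5 4 2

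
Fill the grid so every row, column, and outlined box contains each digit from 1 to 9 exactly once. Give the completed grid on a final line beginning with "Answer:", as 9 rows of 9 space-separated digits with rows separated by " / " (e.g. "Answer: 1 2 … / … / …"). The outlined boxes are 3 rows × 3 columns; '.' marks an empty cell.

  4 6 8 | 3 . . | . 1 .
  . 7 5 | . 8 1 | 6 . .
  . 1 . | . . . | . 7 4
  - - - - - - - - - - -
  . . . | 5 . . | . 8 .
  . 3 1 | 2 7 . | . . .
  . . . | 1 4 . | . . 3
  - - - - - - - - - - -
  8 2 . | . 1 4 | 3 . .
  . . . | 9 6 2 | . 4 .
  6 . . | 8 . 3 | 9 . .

Step 1. [r9c9∈{1,2,5,7}] row 9 places 1 nowhere but r9c9. So r9c9=1.
Step 2. [r9c3∈{4,7}] r9c3 is the only open cell in row 9 admitting 7 ⇒ r9c3=7.
Step 3. [r8c2∈{5}] r8c2's peers cover all but 5, so r8c2=5.
Step 4. [r4c3∈{2,4,6,9}] across col 3, 4 lands solely at r4c3 ⇒ r4c3=4.
Step 5. [r4c2∈{9}] nothing but 9 survives at r4c2. So r4c2=9.
Step 6. [r5c1∈{5}] r5c1 has the single candidate 5, so r5c1=5.
Step 7. [r4c6∈{6}] r4c6's peers cover all but 6. So r4c6=6.
Step 8. [r9c8∈{2,5}] row 9 places 2 nowhere but r9c8 ⇒ r9c8=2.
Step 9. [r3c7∈{2,5,8}] r3c7 is the only open cell in row 3 admitting 8 ⇒ r3c7=8.
Step 10. [r8c7∈{7}] nothing but 7 survives at r8c7, so r8c7=7.
Step 11. [r9c5∈{5}] r9c5 is down to just 5 ⇒ r9c5=5.
Step 12. [r4c9∈{2,7}] across col 9, 7 lands solely at r4c9, so r4c9=7.
Step 13. [r4c1∈{2}] only 2 remains possible at r4c1 ⇒ r4c1=2.
Step 14. [r3c3∈{2,3,9}] col 3 places 2 nowhere but r3c3 ⇒ r3c3=2.
Step 15. [r3c5∈{9}] only 9 remains possible at r3c5 ⇒ r3c5=9.
Step 16. [r1c9∈{2,5,9}] row 1 places 9 nowhere but r1c9. So r1c9=9.
Step 17. [r5c9∈{6}] r5c9's peers cover all but 6. So r5c9=6.
Step 18. [r1c7∈{2,5}] r1c7 is the only open cell in box 3 admitting 5. So r1c7=5.
Step 19. [r5c6∈{8,9}] r5c6 is the only open cell in row 5 admitting 8, so r5c6=8.
Step 20. [r3c1∈{3}] nothing but 3 survives at r3c1. So r3c1=3.
Step 21. [r6c8∈{5,9}] r6c8 is the only open cell in row 6 admitting 5, so r6c8=5.
Step 22. [r4c5∈{3}] nothing but 3 survives at r4c5. So r4c5=3.
Step 23. [r2c4∈{4}] only 4 remains possible at r2c4. So r2c4=4.
Step 24. [r3c4∈{6}] only 6 remains possible at r3c4 ⇒ r3c4=6.
Step 25. [r5c8∈{9}] r5c8 has the single candidate 9, so r5c8=9.
Step 26. [r8c3∈{3}] r8c3's peers cover all but 3, so r8c3=3.
Step 27. [r4c7∈{1}] only 1 remains possible at r4c7. So r4c7=1.
Step 28. [r5c7∈{4}] nothing but 4 survives at r5c7. So r5c7=4.
Step 29. [r9c2∈{4}] only 4 remains possible at r9c2, so r9c2=4.
Step 30. [r6c7∈{2}] r6c7 is down to just 2, so r6c7=2.
Step 31. [r6c2∈{8}] only 8 remains possible at r6c2. So r6c2=8.
Step 32. [r3c6∈{5}] nothing but 5 survives at r3c6 ⇒ r3c6=5.
Step 33. [r2c9∈{2}] r2c9 has the single candidate 2. So r2c9=2.
Step 34. [r7c3∈{9}] r7c3 has the single candidate 9, so r7c3=9.
Step 35. [r1c6∈{7}] r1c6's peers cover all but 7, so r1c6=7.
Step 36. [r6c3∈{6}] nothing but 6 survives at r6c3 ⇒ r6c3=6.
Step 37. [r2c8∈{3}] r2c8 has the single candidate 3 ⇒ r2c8=3.
Step 38. [r7c4∈{7}] only 7 remains possible at r7c4. So r7c4=7.
Step 39. [r1c5∈{2}] r1c5 has the single candidate 2, so r1c5=2.
Step 40. [r2c1∈{9}] r2c1's peers cover all but 9. So r2c1=9.
Step 41. [r6c1∈{7}] only 7 remains possible at r6c1 ⇒ r6c1=7.
Step 42. [r6c6∈{9}] r6c6's peers cover all but 9, so r6c6=9.
Step 43. [r7c8∈{6}] r7c8 is down to just 6 ⇒ r7c8=6.
Step 44. [r7c9∈{5}] r7c9 is down to just 5, so r7c9=5.
Step 45. [r8c9∈{8}] r8c9 has the single candidate 8. So r8c9=8.
Step 46. [r8c1∈{1}] only 1 remains possible at r8c1. So r8c1=1.

Answer: 4 6 8 3 2 7 5 1 9 / 9 7 5 4 8 1 6 3 2 / 3 1 2 6 9 5 8 7 4 / 2 9 4 5 3 6 1 8 7 / 5 3 1 2 7 8 4 9 6 / 7 8 6 1 4 9 2 5 3 / 8 2 9 7 1 4 3 6 5 / 1 5 3 9 6 2 7 4 8 / 6 4 7 8 5 3 9 2 1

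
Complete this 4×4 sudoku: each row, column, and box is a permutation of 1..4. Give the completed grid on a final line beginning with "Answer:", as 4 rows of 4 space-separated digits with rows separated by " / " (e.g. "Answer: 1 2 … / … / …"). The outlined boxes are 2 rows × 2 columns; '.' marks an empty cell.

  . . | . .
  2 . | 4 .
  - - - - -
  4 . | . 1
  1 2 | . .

Step 1. [r1c1∈{3}] r1c1 is down to just 3. So r1c1=3.
Step 2. [r3c3∈{2,3}] r3c3 is the only open cell in row 3 admitting 2. So r3c3=2.
Step 3. [r1c3∈{1}] r1c3 is down to just 1. So r1c3=1.
Step 4. [r4c3∈{3}] r4c3 has the single candidate 3. So r4c3=3.
Step 5. [r4c4∈{4}] nothing but 4 survives at r4c4. So r4c4=4.
Step 6. [r1c2∈{4}] only 4 remains possible at r1c2 ⇒ r1c2=4.
Step 7. [r2c4∈{3}] nothing but 3 survives at r2c4, so r2c4=3.
Step 8. [r1c4∈{2}] only 2 remains possible at r1c4. So r1c4=2.
Step 9. [r3c2∈{3}] only 3 remains possible at r3c2, so r3c2=3.
Step 10. [r2c2∈{1}] nothing but 1 survives at r2c2. So r2c2=1.

Answer: 3 4 1 2 / 2 1 4 3 / 4 3 2 1 / 1 2 3 4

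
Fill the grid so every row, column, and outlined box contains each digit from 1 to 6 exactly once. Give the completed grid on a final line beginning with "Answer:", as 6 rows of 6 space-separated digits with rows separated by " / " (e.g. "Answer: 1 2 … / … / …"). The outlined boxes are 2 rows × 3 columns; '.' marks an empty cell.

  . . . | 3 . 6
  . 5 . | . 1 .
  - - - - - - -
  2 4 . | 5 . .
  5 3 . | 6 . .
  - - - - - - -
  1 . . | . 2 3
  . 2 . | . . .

Step 1. [r5c4∈{4}] r5c4's peers cover all but 4 ⇒ r5c4=4.
Step 2. [r1c1∈{4}] only 4 remains possible at r1c1 ⇒ r1c1=4.
Step 3. [r3c3∈{1,6}] r3c3 is the only open cell in row 3 admitting 6 ⇒ r3c3=6.
Step 4. [r6c6∈{1,5}] r6c6 is the only open cell in col 6 admitting 5. So r6c6=5.
Step 5. [r4c6∈{1,2,4}] across row 4, 2 lands solely at r4c6. So r4c6=2.
Step 6. [r2c1∈{3,6}] 6 has one home in row 2: r2c1. So r2c1=6.
Step 7. [r2c3∈{2,3}] across row 2, 3 lands solely at r2c3, so r2c3=3.
Step 8. [r1c2∈{1}] r1c2 has the single candidate 1. So r1c2=1.
Step 9. [r2c6∈{4}] r2c6 is down to just 4. So r2c6=4.
Step 10. [r2c4∈{2}] r2c4's peers cover all but 2. So r2c4=2.
Step 11. [r4c5∈{4}] r4c5's peers cover all but 4 ⇒ r4c5=4.
Step 12. [r6c5∈{6}] r6c5's peers cover all but 6 ⇒ r6c5=6.
Step 13. [r6c1∈{3}] r6c1's peers cover all but 3, so r6c1=3.
Step 14. [r5c3∈{5}] r5c3 is down to just 5. So r5c3=5.
Step 15. [r3c6∈{1}] only 1 remains possible at r3c6. So r3c6=1.
Step 16. [r4c3∈{1}] r4c3 is down to just 1. So r4c3=1.
Step 17. [r1c3∈{2}] nothing but 2 survives at r1c3 ⇒ r1c3=2.
Step 18. [r6c3∈{4}] r6c3 is down to just 4. So r6c3=4.
Step 19. [r6c4∈{1}] r6c4 is down to just 1. So r6c4=1.
Step 20. [r3c5∈{3}] r3c5 is down to just 3 ⇒ r3c5=3.
Step 21. [r5c2∈{6}] nothing but 6 survives at r5c2. So r5c2=6.
Step 22. [r1c5∈{5}] r1c5 is down to just 5 ⇒ r1c5=5.

Answer: 4 1 2 3 5 6 / 6 5 3 2 1 4 / 2 4 6 5 3 1 / 5 3 1 6 4 2 / 1 6 5 4 2 3 / 3 2 4 1 6 5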